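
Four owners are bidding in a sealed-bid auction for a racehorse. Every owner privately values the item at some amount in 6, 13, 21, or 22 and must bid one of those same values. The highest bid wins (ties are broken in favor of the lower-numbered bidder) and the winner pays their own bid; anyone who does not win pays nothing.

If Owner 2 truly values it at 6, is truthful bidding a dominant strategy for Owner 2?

Yes

Check each profile of the others' bids and compare truth against every alternative bid.
Others bid (6, 6, 6): truth gives 0, best alternative gives -7.
Others bid (6, 6, 13): truth gives 0, best alternative gives -7.
Others bid (6, 13, 6): truth gives 0, best alternative gives -7.
Others bid (6, 13, 13): truth gives 0, best alternative gives -7.
Others bid (6, 6, 21): truth gives 0, best alternative gives 0.
Others bid (6, 6, 22): truth gives 0, best alternative gives 0.
(Remaining 58 profiles checked similarly; truth is weakly best in each.)
In every case the truthful bid is at least as good as any alternative, so it is a dominant strategy.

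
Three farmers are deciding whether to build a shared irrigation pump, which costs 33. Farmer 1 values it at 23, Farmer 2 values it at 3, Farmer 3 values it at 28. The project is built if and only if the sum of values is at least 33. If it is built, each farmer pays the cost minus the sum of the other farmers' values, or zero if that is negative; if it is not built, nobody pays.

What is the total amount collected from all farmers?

9

Total value 54 ≥ cost 33, so it is built.
Farmer 1: others sum to 31; max(0, 33 - 31) = 2.
Farmer 2: others sum to 51; max(0, 33 - 51) = 0.
Farmer 3: others sum to 26; max(0, 33 - 26) = 7.
Total collected = 2 + 0 + 7 = 9.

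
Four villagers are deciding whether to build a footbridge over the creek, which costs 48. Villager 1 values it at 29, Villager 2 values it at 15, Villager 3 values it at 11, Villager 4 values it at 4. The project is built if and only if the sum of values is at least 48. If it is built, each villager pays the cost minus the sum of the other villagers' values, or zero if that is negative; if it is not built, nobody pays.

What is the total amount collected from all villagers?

Total value 59 ≥ cost 48, so it is built.
Villager 1: others sum to 30; max(0, 48 - 30) = 18.
Villager 2: others sum to 44; max(0, 48 - 44) = 4.
Villager 3: others sum to 48; max(0, 48 - 48) = 0.
Villager 4: others sum to 55; max(0, 48 - 55) = 0.
Total collected = 18 + 4 + 0 + 0 = 22.

22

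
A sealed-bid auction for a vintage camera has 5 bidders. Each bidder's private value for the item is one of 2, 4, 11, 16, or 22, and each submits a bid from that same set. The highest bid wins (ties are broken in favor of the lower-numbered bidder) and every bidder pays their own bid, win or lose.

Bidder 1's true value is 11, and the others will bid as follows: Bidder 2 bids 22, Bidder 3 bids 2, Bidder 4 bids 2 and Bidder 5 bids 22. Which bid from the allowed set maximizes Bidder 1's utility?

Bid 2: loses but pays 2, utility -2.
Bid 4: loses but pays 4, utility -4.
Bid 11: loses but pays 11, utility -11.
Bid 16: loses but pays 16, utility -16.
Bid 22: wins, pays 22, utility 11 - 22 = -11.
The best choice is 2 with utility -2.

2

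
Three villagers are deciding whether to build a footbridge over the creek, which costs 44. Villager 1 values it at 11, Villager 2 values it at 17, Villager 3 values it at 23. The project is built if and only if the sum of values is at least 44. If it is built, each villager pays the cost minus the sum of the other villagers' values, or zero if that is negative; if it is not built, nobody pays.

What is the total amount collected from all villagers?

30

Total value 51 ≥ cost 44, so it is built.
Villager 1: others sum to 40; max(0, 44 - 40) = 4.
Villager 2: others sum to 34; max(0, 44 - 34) = 10.
Villager 3: others sum to 28; max(0, 44 - 28) = 16.
Total collected = 4 + 10 + 16 = 30.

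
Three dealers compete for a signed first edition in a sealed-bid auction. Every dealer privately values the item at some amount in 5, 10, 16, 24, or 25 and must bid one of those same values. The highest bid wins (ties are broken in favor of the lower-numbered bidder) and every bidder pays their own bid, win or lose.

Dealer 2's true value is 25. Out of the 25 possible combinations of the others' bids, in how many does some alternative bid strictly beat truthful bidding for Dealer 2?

17

Others bid (5, 5): truth gives 0; bid 10 gives 15 > 0. Violating.
Others bid (5, 10): truth gives 0; bid 10 gives 15 > 0. Violating.
Others bid (5, 16): truth gives 0; bid 16 gives 9 > 0. Violating.
Others bid (5, 24): truth gives 0; bid 24 gives 1 > 0. Violating.
Others bid (5, 25): truth gives 0; no alternative beats it.
Others bid (10, 25): truth gives 0; no alternative beats it.
(Checking all 25 profiles: 17 have a profitable deviation, 8 do not.)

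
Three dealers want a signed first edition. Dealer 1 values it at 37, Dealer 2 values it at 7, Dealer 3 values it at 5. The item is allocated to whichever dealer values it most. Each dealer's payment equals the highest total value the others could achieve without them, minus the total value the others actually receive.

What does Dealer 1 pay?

7

Dealer 1 has the highest value and receives the item.
Without Dealer 1, the item would go to the next-highest value, 7, so the others could achieve 7.
With Dealer 1 present and winning, the others receive nothing, so their total is 0.
Payment = 7 - 0 = 7.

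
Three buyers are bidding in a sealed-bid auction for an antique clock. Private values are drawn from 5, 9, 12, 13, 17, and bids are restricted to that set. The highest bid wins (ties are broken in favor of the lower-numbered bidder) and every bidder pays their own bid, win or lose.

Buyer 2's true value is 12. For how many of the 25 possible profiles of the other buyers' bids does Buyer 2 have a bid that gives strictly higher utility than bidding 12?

Others bid (5, 5): truth gives 0; bid 9 gives 3 > 0. Violating.
Others bid (5, 9): truth gives 0; bid 9 gives 3 > 0. Violating.
Others bid (5, 13): truth gives -12; bid 13 gives -1 > -12. Violating.
Others bid (5, 17): truth gives -12; bid 5 gives -5 > -12. Violating.
Others bid (5, 12): truth gives 0; no alternative beats it.
Others bid (9, 5): truth gives 0; no alternative beats it.
(Checking all 25 profiles: 21 have a profitable deviation, 4 do not.)

21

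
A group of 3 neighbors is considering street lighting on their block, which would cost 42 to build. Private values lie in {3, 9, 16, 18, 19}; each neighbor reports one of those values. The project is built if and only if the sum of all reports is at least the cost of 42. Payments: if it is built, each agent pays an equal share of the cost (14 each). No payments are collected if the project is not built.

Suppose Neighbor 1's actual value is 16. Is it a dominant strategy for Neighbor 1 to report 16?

No

Consider the case where Neighbor 2 reports 9 and Neighbor 3 reports 16.
Truthful report 16: project not built, utility 0.
Report 18 instead: project built, pays 14, utility 16 - 14 = 2.
Since 2 > 0, reporting 18 is strictly better here, so truthful reporting is not dominant.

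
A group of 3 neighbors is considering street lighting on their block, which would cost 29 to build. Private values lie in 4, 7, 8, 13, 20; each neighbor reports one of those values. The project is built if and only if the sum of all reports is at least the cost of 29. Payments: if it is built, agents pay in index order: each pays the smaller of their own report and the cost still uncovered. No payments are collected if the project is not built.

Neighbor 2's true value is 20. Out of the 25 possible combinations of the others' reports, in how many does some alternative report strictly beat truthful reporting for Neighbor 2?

Others report (4, 13): truth gives 0; report 13 gives 7 > 0. Violating.
Others report (4, 20): truth gives 0; report 7 gives 13 > 0. Violating.
Others report (7, 13): truth gives 0; report 13 gives 7 > 0. Violating.
Others report (7, 20): truth gives 0; report 4 gives 16 > 0. Violating.
Others report (4, 4): truth gives 0; no alternative beats it.
Others report (4, 7): truth gives 0; no alternative beats it.
(Checking all 25 profiles: 17 have a profitable deviation, 8 do not.)

17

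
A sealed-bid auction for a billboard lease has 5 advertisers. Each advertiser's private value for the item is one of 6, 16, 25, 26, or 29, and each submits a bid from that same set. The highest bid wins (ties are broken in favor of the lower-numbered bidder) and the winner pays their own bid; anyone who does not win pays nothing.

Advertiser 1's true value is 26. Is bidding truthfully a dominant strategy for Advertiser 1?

Consider the case where Advertiser 2 bids 6, Advertiser 3 bids 6, Advertiser 4 bids 6 and Advertiser 5 bids 6.
Truthful bid 26: wins, pays 26, utility 26 - 26 = 0.
Bid 6 instead: wins, pays 6, utility 26 - 6 = 20.
Since 20 > 0, bidding 6 is strictly better here, so truthful bidding is not dominant.

No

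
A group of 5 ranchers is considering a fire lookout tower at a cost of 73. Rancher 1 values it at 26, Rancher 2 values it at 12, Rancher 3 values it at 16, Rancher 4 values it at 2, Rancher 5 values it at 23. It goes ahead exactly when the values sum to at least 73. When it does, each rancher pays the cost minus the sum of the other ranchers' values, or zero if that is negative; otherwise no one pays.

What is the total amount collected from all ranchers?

Total value 79 ≥ cost 73, so it is built.
Rancher 1: others sum to 53; max(0, 73 - 53) = 20.
Rancher 2: others sum to 67; max(0, 73 - 67) = 6.
Rancher 3: others sum to 63; max(0, 73 - 63) = 10.
Rancher 4: others sum to 77; max(0, 73 - 77) = 0.
Rancher 5: others sum to 56; max(0, 73 - 56) = 17.
Total collected = 20 + 6 + 10 + 0 + 17 = 53.

53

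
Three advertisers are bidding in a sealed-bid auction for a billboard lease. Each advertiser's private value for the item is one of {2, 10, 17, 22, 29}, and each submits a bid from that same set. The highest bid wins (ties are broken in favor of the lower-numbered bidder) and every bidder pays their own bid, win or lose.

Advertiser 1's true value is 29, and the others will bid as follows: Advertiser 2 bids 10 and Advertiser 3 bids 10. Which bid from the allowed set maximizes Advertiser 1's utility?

10

Bid 2: loses but pays 2, utility -2.
Bid 10: wins, pays 10, utility 29 - 10 = 19.
Bid 17: wins, pays 17, utility 29 - 17 = 12.
Bid 22: wins, pays 22, utility 29 - 22 = 7.
Bid 29: wins, pays 29, utility 29 - 29 = 0.
The best choice is 10 with utility 19.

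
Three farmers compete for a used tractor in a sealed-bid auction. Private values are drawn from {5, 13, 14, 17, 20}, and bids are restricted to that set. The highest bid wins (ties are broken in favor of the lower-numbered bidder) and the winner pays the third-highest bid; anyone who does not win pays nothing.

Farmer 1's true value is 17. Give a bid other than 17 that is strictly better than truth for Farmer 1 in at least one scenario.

Suppose Farmer 2 bids 5 and Farmer 3 bids 20.
Bid 17: loses, pays 0, utility 0.
Bid 20: wins, pays 5, utility 17 - 5 = 12.
So bidding 20 beats truth here (12 > 0).

20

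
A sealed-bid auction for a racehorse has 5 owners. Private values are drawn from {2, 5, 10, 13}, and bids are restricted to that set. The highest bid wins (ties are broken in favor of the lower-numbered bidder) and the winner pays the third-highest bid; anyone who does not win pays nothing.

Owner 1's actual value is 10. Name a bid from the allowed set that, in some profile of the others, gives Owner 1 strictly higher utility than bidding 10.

13

Suppose Owner 2 bids 2, Owner 3 bids 2, Owner 4 bids 2 and Owner 5 bids 13.
Bid 10: loses, pays 0, utility 0.
Bid 13: wins, pays 2, utility 10 - 2 = 8.
So bidding 13 beats truth here (8 > 0).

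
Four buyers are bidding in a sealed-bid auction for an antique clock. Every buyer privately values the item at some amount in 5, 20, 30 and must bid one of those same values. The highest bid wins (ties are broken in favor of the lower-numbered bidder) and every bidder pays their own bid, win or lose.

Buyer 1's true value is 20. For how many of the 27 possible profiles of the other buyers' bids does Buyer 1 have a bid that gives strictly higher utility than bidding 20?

20

Others bid (5, 5, 5): truth gives 0; bid 5 gives 15 > 0. Violating.
Others bid (5, 5, 30): truth gives -20; bid 5 gives -5 > -20. Violating.
Others bid (5, 20, 30): truth gives -20; bid 5 gives -5 > -20. Violating.
Others bid (5, 30, 5): truth gives -20; bid 5 gives -5 > -20. Violating.
Others bid (5, 5, 20): truth gives 0; no alternative beats it.
Others bid (5, 20, 5): truth gives 0; no alternative beats it.
(Checking all 27 profiles: 20 have a profitable deviation, 7 do not.)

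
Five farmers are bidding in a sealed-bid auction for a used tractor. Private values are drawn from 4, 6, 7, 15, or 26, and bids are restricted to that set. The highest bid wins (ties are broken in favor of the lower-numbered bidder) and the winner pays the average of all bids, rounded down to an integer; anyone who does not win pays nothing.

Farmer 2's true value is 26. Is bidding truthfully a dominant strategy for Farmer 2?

No

Consider the case where Farmer 1 bids 4, Farmer 3 bids 4, Farmer 4 bids 4 and Farmer 5 bids 4.
Truthful bid 26: wins, pays 8, utility 26 - 8 = 18.
Bid 6 instead: wins, pays 4, utility 26 - 4 = 22.
Since 22 > 18, bidding 6 is strictly better here, so truthful bidding is not dominant.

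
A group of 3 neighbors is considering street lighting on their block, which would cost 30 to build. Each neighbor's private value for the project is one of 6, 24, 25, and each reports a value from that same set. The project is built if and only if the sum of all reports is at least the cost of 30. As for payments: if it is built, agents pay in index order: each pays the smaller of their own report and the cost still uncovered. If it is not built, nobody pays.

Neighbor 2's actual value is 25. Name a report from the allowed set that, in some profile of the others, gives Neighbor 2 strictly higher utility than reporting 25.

Suppose Neighbor 1 reports 6 and Neighbor 3 reports 24.
Report 25: project built, pays 24, utility 25 - 24 = 1.
Report 6: project built, pays 6, utility 25 - 6 = 19.
So reporting 6 beats truth here (19 > 1).

6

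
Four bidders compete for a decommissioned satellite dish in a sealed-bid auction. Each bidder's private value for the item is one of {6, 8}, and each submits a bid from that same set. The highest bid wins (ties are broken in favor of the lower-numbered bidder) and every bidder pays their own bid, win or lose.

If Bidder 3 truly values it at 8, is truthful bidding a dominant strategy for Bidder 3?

Consider the case where Bidder 1 bids 6, Bidder 2 bids 8 and Bidder 4 bids 6.
Truthful bid 8: loses but pays 8, utility -8.
Bid 6 instead: loses but pays 6, utility -6.
Since -6 > -8, bidding 6 is strictly better here, so truthful bidding is not dominant.

No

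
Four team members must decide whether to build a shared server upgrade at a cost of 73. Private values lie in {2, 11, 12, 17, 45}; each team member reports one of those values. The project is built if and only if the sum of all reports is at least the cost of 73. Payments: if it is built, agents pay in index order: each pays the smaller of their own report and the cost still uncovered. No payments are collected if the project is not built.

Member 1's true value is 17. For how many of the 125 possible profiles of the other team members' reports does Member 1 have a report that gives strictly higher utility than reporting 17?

Others report (2, 17, 45): truth gives 0; report 11 gives 6 > 0. Violating.
Others report (2, 45, 17): truth gives 0; report 11 gives 6 > 0. Violating.
Others report (2, 45, 45): truth gives 0; report 2 gives 15 > 0. Violating.
Others report (11, 11, 45): truth gives 0; report 11 gives 6 > 0. Violating.
Others report (2, 2, 2): truth gives 0; no alternative beats it.
Others report (2, 2, 11): truth gives 0; no alternative beats it.
(Checking all 125 profiles: 46 have a profitable deviation, 79 do not.)

46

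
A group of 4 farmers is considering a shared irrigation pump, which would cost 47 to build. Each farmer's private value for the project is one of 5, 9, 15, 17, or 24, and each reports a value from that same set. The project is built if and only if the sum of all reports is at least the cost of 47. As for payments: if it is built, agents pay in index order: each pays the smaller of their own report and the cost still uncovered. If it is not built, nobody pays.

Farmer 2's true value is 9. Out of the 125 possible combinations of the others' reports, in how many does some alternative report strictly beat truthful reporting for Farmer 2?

Others report (5, 15, 24): truth gives 0; report 5 gives 4 > 0. Violating.
Others report (5, 17, 24): truth gives 0; report 5 gives 4 > 0. Violating.
Others report (5, 24, 15): truth gives 0; report 5 gives 4 > 0. Violating.
Others report (5, 24, 17): truth gives 0; report 5 gives 4 > 0. Violating.
Others report (5, 5, 5): truth gives 0; no alternative beats it.
Others report (5, 5, 9): truth gives 0; no alternative beats it.
(Checking all 125 profiles: 63 have a profitable deviation, 62 do not.)

63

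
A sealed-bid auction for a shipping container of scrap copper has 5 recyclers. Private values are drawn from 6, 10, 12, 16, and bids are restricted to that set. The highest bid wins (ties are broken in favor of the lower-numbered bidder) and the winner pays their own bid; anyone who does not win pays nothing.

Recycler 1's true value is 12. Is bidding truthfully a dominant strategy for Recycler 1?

Consider the case where Recycler 2 bids 6, Recycler 3 bids 6, Recycler 4 bids 6 and Recycler 5 bids 6.
Truthful bid 12: wins, pays 12, utility 12 - 12 = 0.
Bid 6 instead: wins, pays 6, utility 12 - 6 = 6.
Since 6 > 0, bidding 6 is strictly better here, so truthful bidding is not dominant.

No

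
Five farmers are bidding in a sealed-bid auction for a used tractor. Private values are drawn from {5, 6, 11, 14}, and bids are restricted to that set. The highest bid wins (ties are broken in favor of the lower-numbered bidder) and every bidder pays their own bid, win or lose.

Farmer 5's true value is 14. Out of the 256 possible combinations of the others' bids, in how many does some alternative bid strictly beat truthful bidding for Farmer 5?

191

Others bid (5, 5, 5, 5): truth gives 0; bid 6 gives 8 > 0. Violating.
Others bid (5, 5, 5, 6): truth gives 0; bid 11 gives 3 > 0. Violating.
Others bid (5, 5, 5, 14): truth gives -14; bid 5 gives -5 > -14. Violating.
Others bid (5, 5, 6, 5): truth gives 0; bid 11 gives 3 > 0. Violating.
Others bid (5, 5, 5, 11): truth gives 0; no alternative beats it.
Others bid (5, 5, 6, 11): truth gives 0; no alternative beats it.
(Checking all 256 profiles: 191 have a profitable deviation, 65 do not.)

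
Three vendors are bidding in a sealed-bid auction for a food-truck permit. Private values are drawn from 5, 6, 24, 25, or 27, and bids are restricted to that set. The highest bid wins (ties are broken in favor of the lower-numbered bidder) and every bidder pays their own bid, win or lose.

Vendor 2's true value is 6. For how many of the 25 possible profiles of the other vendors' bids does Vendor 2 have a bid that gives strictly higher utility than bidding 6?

Others bid (5, 24): truth gives -6; bid 5 gives -5 > -6. Violating.
Others bid (5, 25): truth gives -6; bid 5 gives -5 > -6. Violating.
Others bid (5, 27): truth gives -6; bid 5 gives -5 > -6. Violating.
Others bid (6, 5): truth gives -6; bid 5 gives -5 > -6. Violating.
Others bid (5, 5): truth gives 0; no alternative beats it.
Others bid (5, 6): truth gives 0; no alternative beats it.
(Checking all 25 profiles: 23 have a profitable deviation, 2 do not.)

23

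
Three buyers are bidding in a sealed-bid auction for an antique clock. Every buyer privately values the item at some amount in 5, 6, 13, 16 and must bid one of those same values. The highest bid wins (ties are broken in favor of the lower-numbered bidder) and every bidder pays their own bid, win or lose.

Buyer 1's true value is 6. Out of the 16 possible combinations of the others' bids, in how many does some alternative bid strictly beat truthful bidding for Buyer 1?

13

Others bid (5, 5): truth gives 0; bid 5 gives 1 > 0. Violating.
Others bid (5, 13): truth gives -6; bid 5 gives -5 > -6. Violating.
Others bid (5, 16): truth gives -6; bid 5 gives -5 > -6. Violating.
Others bid (6, 13): truth gives -6; bid 5 gives -5 > -6. Violating.
Others bid (5, 6): truth gives 0; no alternative beats it.
Others bid (6, 5): truth gives 0; no alternative beats it.
(Checking all 16 profiles: 13 have a profitable deviation, 3 do not.)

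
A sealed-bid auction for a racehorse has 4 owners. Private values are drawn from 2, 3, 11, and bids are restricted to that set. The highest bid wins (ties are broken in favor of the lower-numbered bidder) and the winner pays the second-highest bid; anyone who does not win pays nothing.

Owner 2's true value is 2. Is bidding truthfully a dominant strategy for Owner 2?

Check each profile of the others' bids and compare truth against every alternative bid.
Others bid (2, 2, 3): truth gives 0, best alternative gives -1.
Others bid (2, 3, 2): truth gives 0, best alternative gives -1.
Others bid (2, 3, 3): truth gives 0, best alternative gives -1.
Others bid (2, 2, 2): truth gives 0, best alternative gives 0.
Others bid (2, 2, 11): truth gives 0, best alternative gives 0.
Others bid (2, 3, 11): truth gives 0, best alternative gives 0.
(Remaining 21 profiles checked similarly; truth is weakly best in each.)
In every case the truthful bid is at least as good as any alternative, so it is a dominant strategy.

Yes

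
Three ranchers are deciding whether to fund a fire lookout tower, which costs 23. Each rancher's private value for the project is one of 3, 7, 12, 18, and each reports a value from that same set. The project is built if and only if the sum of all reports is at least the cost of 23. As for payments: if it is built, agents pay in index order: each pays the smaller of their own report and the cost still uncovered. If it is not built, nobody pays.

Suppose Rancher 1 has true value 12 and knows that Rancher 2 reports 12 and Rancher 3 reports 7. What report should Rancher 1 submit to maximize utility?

Report 3: project not built, utility 0.
Report 7: project built, pays 7, utility 12 - 7 = 5.
Report 12: project built, pays 12, utility 12 - 12 = 0.
Report 18: project built, pays 18, utility 12 - 18 = -6.
The best choice is 7 with utility 5.

7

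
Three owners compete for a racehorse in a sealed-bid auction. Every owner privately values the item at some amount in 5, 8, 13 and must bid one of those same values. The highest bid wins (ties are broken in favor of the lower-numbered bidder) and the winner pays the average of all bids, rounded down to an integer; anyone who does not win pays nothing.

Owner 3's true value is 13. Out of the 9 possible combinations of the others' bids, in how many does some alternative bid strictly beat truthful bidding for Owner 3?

1

Others bid (5, 5): truth gives 6; bid 8 gives 7 > 6. Violating.
Others bid (5, 8): truth gives 5; no alternative beats it.
Others bid (5, 13): truth gives 0; no alternative beats it.
(Checking all 9 profiles: 1 has a profitable deviation, 8 do not.)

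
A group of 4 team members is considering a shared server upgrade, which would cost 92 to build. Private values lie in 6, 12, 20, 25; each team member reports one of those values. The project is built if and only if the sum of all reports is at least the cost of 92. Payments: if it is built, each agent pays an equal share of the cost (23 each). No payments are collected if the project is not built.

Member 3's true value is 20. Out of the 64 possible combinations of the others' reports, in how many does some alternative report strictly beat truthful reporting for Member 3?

1

Others report (25, 25, 25): truth gives -3; report 6 gives 0 > -3. Violating.
Others report (6, 6, 6): truth gives 0; no alternative beats it.
Others report (6, 6, 12): truth gives 0; no alternative beats it.
(Checking all 64 profiles: 1 has a profitable deviation, 63 do not.)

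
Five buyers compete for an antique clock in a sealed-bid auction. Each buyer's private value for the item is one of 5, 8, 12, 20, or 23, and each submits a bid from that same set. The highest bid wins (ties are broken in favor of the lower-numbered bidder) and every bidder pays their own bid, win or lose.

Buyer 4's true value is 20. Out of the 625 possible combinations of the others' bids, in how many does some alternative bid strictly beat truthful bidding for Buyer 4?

Others bid (5, 5, 5, 5): truth gives 0; bid 8 gives 12 > 0. Violating.
Others bid (5, 5, 5, 8): truth gives 0; bid 8 gives 12 > 0. Violating.
Others bid (5, 5, 5, 12): truth gives 0; bid 12 gives 8 > 0. Violating.
Others bid (5, 5, 5, 23): truth gives -20; bid 23 gives -3 > -20. Violating.
Others bid (5, 5, 5, 20): truth gives 0; no alternative beats it.
Others bid (5, 5, 8, 20): truth gives 0; no alternative beats it.
(Checking all 625 profiles: 541 have a profitable deviation, 84 do not.)

541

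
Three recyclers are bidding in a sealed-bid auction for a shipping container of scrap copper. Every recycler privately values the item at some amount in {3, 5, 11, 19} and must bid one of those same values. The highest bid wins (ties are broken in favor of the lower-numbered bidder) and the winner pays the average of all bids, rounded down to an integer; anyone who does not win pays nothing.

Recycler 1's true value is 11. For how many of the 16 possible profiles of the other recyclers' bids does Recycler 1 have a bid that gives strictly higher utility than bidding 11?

4

Others bid (3, 3): truth gives 6; bid 3 gives 8 > 6. Violating.
Others bid (3, 5): truth gives 5; bid 5 gives 7 > 5. Violating.
Others bid (5, 3): truth gives 5; bid 5 gives 7 > 5. Violating.
Others bid (5, 5): truth gives 4; bid 5 gives 6 > 4. Violating.
Others bid (3, 11): truth gives 3; no alternative beats it.
Others bid (3, 19): truth gives 0; no alternative beats it.
(Checking all 16 profiles: 4 have a profitable deviation, 12 do not.)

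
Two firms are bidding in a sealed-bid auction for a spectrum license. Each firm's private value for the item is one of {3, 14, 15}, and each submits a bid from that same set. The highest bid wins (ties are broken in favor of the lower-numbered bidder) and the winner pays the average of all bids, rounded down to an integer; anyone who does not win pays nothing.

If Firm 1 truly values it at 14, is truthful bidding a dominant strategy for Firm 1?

Consider the case where Firm 2 bids 3.
Truthful bid 14: wins, pays 8, utility 14 - 8 = 6.
Bid 3 instead: wins, pays 3, utility 14 - 3 = 11.
Since 11 > 6, bidding 3 is strictly better here, so truthful bidding is not dominant.

No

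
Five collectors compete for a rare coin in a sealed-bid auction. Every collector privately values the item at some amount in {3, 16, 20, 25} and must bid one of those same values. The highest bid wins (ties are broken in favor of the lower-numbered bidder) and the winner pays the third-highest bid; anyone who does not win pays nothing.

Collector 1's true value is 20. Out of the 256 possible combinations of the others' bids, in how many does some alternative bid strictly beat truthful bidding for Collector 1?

32

Others bid (3, 3, 3, 25): truth gives 0; bid 25 gives 17 > 0. Violating.
Others bid (3, 3, 16, 25): truth gives 0; bid 25 gives 4 > 0. Violating.
Others bid (3, 3, 25, 3): truth gives 0; bid 25 gives 17 > 0. Violating.
Others bid (3, 3, 25, 16): truth gives 0; bid 25 gives 4 > 0. Violating.
Others bid (3, 3, 3, 3): truth gives 17; no alternative beats it.
Others bid (3, 3, 3, 16): truth gives 17; no alternative beats it.
(Checking all 256 profiles: 32 have a profitable deviation, 224 do not.)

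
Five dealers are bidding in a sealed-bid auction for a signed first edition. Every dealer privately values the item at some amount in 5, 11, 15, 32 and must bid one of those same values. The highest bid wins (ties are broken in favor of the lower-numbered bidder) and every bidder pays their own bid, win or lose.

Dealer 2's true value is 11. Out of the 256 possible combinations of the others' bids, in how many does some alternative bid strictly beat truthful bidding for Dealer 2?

248

Others bid (5, 5, 5, 15): truth gives -11; bid 15 gives -4 > -11. Violating.
Others bid (5, 5, 5, 32): truth gives -11; bid 5 gives -5 > -11. Violating.
Others bid (5, 5, 11, 15): truth gives -11; bid 15 gives -4 > -11. Violating.
Others bid (5, 5, 11, 32): truth gives -11; bid 5 gives -5 > -11. Violating.
Others bid (5, 5, 5, 5): truth gives 0; no alternative beats it.
Others bid (5, 5, 5, 11): truth gives 0; no alternative beats it.
(Checking all 256 profiles: 248 have a profitable deviation, 8 do not.)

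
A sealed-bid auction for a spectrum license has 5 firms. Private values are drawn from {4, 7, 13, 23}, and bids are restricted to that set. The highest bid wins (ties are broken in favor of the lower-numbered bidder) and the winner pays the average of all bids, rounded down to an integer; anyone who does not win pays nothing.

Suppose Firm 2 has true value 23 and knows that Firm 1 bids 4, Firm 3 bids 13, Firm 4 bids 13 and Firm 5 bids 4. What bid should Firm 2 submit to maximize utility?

13

Bid 4: loses, pays 0, utility 0.
Bid 7: loses, pays 0, utility 0.
Bid 13: wins, pays 9, utility 23 - 9 = 14.
Bid 23: wins, pays 11, utility 23 - 11 = 12.
The best choice is 13 with utility 14.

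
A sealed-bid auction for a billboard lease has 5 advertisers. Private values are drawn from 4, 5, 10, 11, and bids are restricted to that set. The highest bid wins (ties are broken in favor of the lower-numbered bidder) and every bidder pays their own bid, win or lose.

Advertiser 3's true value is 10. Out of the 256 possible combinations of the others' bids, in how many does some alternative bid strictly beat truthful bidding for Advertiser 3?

224

Others bid (4, 4, 4, 4): truth gives 0; bid 5 gives 5 > 0. Violating.
Others bid (4, 4, 4, 5): truth gives 0; bid 5 gives 5 > 0. Violating.
Others bid (4, 4, 4, 11): truth gives -10; bid 11 gives -1 > -10. Violating.
Others bid (4, 4, 5, 4): truth gives 0; bid 5 gives 5 > 0. Violating.
Others bid (4, 4, 4, 10): truth gives 0; no alternative beats it.
Others bid (4, 4, 5, 10): truth gives 0; no alternative beats it.
(Checking all 256 profiles: 224 have a profitable deviation, 32 do not.)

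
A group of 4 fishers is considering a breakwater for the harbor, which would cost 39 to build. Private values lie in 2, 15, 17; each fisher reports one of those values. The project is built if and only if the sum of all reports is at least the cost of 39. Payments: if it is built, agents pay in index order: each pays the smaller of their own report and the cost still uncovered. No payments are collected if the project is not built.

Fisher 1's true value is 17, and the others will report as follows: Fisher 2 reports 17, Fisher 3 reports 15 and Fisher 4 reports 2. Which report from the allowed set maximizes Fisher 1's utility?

15

Report 2: project not built, utility 0.
Report 15: project built, pays 15, utility 17 - 15 = 2.
Report 17: project built, pays 17, utility 17 - 17 = 0.
The best choice is 15 with utility 2.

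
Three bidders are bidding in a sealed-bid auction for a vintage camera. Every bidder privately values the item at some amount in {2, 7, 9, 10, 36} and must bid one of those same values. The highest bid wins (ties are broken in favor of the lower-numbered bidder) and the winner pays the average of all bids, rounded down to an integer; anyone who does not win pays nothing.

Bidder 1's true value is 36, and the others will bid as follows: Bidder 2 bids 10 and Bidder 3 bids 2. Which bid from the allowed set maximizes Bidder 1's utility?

10

Bid 2: loses, pays 0, utility 0.
Bid 7: loses, pays 0, utility 0.
Bid 9: loses, pays 0, utility 0.
Bid 10: wins, pays 7, utility 36 - 7 = 29.
Bid 36: wins, pays 16, utility 36 - 16 = 20.
The best choice is 10 with utility 29.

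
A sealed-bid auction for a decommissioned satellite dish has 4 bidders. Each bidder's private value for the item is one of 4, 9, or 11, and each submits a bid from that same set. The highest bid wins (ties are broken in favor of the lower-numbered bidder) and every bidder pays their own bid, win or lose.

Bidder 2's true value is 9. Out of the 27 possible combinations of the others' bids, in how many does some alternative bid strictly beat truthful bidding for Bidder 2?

Others bid (4, 4, 11): truth gives -9; bid 11 gives -2 > -9. Violating.
Others bid (4, 9, 11): truth gives -9; bid 11 gives -2 > -9. Violating.
Others bid (4, 11, 4): truth gives -9; bid 11 gives -2 > -9. Violating.
Others bid (4, 11, 9): truth gives -9; bid 11 gives -2 > -9. Violating.
Others bid (4, 4, 4): truth gives 0; no alternative beats it.
Others bid (4, 4, 9): truth gives 0; no alternative beats it.
(Checking all 27 profiles: 23 have a profitable deviation, 4 do not.)

23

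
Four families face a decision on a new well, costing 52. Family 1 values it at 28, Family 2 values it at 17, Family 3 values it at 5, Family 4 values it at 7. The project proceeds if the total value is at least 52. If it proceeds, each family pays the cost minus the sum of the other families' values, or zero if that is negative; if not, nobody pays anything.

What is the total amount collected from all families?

37

Total value 57 ≥ cost 52, so it is built.
Family 1: others sum to 29; max(0, 52 - 29) = 23.
Family 2: others sum to 40; max(0, 52 - 40) = 12.
Family 3: others sum to 52; max(0, 52 - 52) = 0.
Family 4: others sum to 50; max(0, 52 - 50) = 2.
Total collected = 23 + 12 + 0 + 2 = 37.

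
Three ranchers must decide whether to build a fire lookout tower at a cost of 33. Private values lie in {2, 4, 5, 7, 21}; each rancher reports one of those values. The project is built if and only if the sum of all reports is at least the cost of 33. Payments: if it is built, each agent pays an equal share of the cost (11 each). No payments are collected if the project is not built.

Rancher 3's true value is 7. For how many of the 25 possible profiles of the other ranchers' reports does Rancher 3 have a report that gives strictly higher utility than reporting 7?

4

Others report (5, 21): truth gives -4; report 2 gives 0 > -4. Violating.
Others report (7, 21): truth gives -4; report 2 gives 0 > -4. Violating.
Others report (21, 5): truth gives -4; report 2 gives 0 > -4. Violating.
Others report (21, 7): truth gives -4; report 2 gives 0 > -4. Violating.
Others report (2, 2): truth gives 0; no alternative beats it.
Others report (2, 4): truth gives 0; no alternative beats it.
(Checking all 25 profiles: 4 have a profitable deviation, 21 do not.)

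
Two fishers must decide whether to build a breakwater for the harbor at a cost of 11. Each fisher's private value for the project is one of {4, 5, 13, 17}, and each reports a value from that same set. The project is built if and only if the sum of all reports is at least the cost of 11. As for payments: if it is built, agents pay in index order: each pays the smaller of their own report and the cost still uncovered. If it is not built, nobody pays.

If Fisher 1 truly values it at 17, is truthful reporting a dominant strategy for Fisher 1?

Consider the case where Fisher 2 reports 13.
Truthful report 17: project built, pays 11, utility 17 - 11 = 6.
Report 4 instead: project built, pays 4, utility 17 - 4 = 13.
Since 13 > 6, reporting 4 is strictly better here, so truthful reporting is not dominant.

No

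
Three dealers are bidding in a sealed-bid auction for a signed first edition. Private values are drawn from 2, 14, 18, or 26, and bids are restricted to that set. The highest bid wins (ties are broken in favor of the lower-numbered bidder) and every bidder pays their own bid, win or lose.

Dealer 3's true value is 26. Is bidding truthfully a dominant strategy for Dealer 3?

Consider the case where Dealer 1 bids 2 and Dealer 2 bids 2.
Truthful bid 26: wins, pays 26, utility 26 - 26 = 0.
Bid 14 instead: wins, pays 14, utility 26 - 14 = 12.
Since 12 > 0, bidding 14 is strictly better here, so truthful bidding is not dominant.

No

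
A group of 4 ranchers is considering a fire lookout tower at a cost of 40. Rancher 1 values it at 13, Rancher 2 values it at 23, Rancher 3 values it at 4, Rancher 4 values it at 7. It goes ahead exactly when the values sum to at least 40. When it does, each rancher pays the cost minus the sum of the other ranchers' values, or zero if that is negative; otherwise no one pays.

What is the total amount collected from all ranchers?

Total value 47 ≥ cost 40, so it is built.
Rancher 1: others sum to 34; max(0, 40 - 34) = 6.
Rancher 2: others sum to 24; max(0, 40 - 24) = 16.
Rancher 3: others sum to 43; max(0, 40 - 43) = 0.
Rancher 4: others sum to 40; max(0, 40 - 40) = 0.
Total collected = 6 + 16 + 0 + 0 = 22.

22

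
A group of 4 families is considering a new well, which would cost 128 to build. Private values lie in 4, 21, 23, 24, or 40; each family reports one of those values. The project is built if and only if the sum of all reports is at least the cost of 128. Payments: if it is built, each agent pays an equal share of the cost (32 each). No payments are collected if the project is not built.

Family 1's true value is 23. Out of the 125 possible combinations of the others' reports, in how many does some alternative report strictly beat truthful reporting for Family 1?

1

Others report (40, 40, 40): truth gives -9; report 4 gives 0 > -9. Violating.
Others report (4, 4, 4): truth gives 0; no alternative beats it.
Others report (4, 4, 21): truth gives 0; no alternative beats it.
(Checking all 125 profiles: 1 has a profitable deviation, 124 do not.)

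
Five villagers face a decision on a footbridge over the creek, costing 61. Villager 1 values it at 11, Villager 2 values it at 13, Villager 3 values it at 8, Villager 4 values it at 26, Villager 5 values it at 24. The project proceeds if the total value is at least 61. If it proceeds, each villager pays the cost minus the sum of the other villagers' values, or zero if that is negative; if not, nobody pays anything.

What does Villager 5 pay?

3

Total value 82 ≥ cost 61, so the project is built.
The other villagers' values sum to 58.
Cost minus that sum is 61 - 58 = 3.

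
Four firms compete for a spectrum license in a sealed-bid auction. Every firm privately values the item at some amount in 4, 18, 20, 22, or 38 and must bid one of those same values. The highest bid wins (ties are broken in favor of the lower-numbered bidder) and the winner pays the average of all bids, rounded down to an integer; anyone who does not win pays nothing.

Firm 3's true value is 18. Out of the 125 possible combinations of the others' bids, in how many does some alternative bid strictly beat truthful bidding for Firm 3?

24

Others bid (4, 4, 20): truth gives 0; bid 20 gives 6 > 0. Violating.
Others bid (4, 4, 22): truth gives 0; bid 22 gives 5 > 0. Violating.
Others bid (4, 18, 4): truth gives 0; bid 20 gives 7 > 0. Violating.
Others bid (4, 18, 18): truth gives 0; bid 20 gives 3 > 0. Violating.
Others bid (4, 4, 4): truth gives 11; no alternative beats it.
Others bid (4, 4, 18): truth gives 7; no alternative beats it.
(Checking all 125 profiles: 24 have a profitable deviation, 101 do not.)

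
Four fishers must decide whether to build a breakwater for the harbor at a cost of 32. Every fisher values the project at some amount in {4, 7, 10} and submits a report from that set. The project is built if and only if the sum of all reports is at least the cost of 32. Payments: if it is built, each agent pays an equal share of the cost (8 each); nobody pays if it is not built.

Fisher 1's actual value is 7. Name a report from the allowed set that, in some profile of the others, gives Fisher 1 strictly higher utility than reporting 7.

4

Suppose Fisher 2 reports 7, Fisher 3 reports 10 and Fisher 4 reports 10.
Report 7: project built, pays 8, utility 7 - 8 = -1.
Report 4: project not built, utility 0.
So reporting 4 beats truth here (0 > -1).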